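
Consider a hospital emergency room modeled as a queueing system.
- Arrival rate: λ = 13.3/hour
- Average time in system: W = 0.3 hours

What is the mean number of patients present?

Little's Law: L = λW
L = 13.3 × 0.3 = 3.9900 patients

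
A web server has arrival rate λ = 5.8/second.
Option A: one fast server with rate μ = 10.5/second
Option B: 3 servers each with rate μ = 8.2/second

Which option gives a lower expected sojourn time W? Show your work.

Option A: single server μ = 10.5 (M/M/1)
  ρ_A = 5.8/10.5 = 0.5524
  W_A = 1/(μ-λ) = 1/(10.5-5.8) = 1/4.70 = 0.2128

Option B: 3 servers μ = 8.2 (M/M/3)
  ρ_B = λ/(cμ) = 5.8/(3×8.2) = 0.2358
  Offered load a = λ/μ = cρ = 5.8/8.2 = 0.7073
  P₀ = [ Σₙ₌₀^2 aⁿ/n! + a^3/(3!(1-ρ)) ]⁻¹
  Σ = a^0/0! + a^1/1! + a^2/2! = 1.0000 + 0.70732 + 0.25015 = 1.9575
  a^3/(3!(1-ρ)) = 0.35387/(6 × 0.76423) = 0.07717
  P₀ = 1/(1.9575 + 0.07717) = 0.4915
  Lq = P₀·a^3·ρ / (3!(1-ρ)²) = 0.49149 × 0.35387 × 0.23577 / (6 × 0.58404) = 0.01170
  Wq_B = Lq/λ = 0.011702/5.8 = 0.002018
  W_B = Wq_B + 1/μ = 0.002018 + 0.1220 = 0.1240

Since W_B = 0.1240 < W_A = 0.2128, Option B (multiple servers) has the shorter time in system.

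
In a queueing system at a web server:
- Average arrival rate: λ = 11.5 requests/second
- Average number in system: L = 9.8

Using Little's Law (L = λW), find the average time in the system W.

Little's Law: L = λW, so W = L/λ
W = 9.8/11.5 = 0.8522 seconds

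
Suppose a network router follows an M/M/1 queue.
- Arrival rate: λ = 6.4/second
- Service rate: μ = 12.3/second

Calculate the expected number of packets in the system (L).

ρ = λ/μ = 6.4/12.3 = 0.5203
For M/M/1: L = λ/(μ-λ)
L = 6.4/(12.3-6.4) = 6.4/5.90
L = 1.0847 packets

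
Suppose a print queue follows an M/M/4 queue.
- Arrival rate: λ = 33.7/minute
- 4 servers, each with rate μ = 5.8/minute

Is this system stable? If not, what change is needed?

Stability requires ρ = λ/(cμ) < 1
ρ = 33.7/(4 × 5.8) = 33.7/23.20 = 1.4526
Since 1.4526 ≥ 1, the system is UNSTABLE.
Need c > λ/μ = 33.7/5.8 = 5.81.
Minimum servers needed: c = 6.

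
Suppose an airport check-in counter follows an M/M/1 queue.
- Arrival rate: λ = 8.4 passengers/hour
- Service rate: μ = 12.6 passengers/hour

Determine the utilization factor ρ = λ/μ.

Server utilization: ρ = λ/μ
ρ = 8.4/12.6 = 0.6667
The server is busy 66.67% of the time.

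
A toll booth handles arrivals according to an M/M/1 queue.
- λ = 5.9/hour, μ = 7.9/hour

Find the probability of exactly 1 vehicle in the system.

ρ = λ/μ = 5.9/7.9 = 0.7468
P(n) = (1-ρ)ρⁿ
P(1) = (1-0.7468) × 0.7468^1
P(1) = 0.2532 × 0.7468
P(1) = 0.1891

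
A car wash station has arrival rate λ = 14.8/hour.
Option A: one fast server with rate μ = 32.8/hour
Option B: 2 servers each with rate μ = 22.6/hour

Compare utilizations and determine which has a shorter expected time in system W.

Option A: single server μ = 32.8 (M/M/1)
  ρ_A = 14.8/32.8 = 0.4512
  W_A = 1/(μ-λ) = 1/(32.8-14.8) = 1/18.00 = 0.05556

Option B: 2 servers μ = 22.6 (M/M/2)
  ρ_B = λ/(cμ) = 14.8/(2×22.6) = 0.3274
  Offered load a = λ/μ = cρ = 14.8/22.6 = 0.6549
  P₀ = [ Σₙ₌₀^1 aⁿ/n! + a^2/(2!(1-ρ)) ]⁻¹
  Σ = a^0/0! + a^1/1! = 1.0000 + 0.6549 = 1.6549
  a^2/(2!(1-ρ)) = 0.4289/(2 × 0.6726) = 0.3188
  P₀ = 1/(1.6549 + 0.3188) = 0.5067
  Lq = P₀·a^2·ρ / (2!(1-ρ)²) = 0.50667 × 0.42885 × 0.32743 / (2 × 0.45235) = 0.07864
  Wq_B = Lq/λ = 0.07864/14.8 = 0.005314
  W_B = Wq_B + 1/μ = 0.005314 + 0.04425 = 0.04956

Since W_B = 0.04956 < W_A = 0.05556, Option B (multiple servers) has the shorter time in system.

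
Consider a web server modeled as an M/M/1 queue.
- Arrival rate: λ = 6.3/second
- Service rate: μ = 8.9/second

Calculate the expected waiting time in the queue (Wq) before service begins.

First, compute utilization: ρ = λ/μ = 6.3/8.9 = 0.7079
For M/M/1: Wq = λ/(μ(μ-λ))
Wq = 6.3/(8.9 × (8.9-6.3))
Wq = 6.3/(8.9 × 2.60)
Wq = 0.2723 seconds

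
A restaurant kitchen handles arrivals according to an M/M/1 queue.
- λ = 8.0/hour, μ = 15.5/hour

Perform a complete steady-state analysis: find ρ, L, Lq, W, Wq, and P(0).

Step 1: ρ = λ/μ = 8.0/15.5 = 0.5161
Step 2: L = λ/(μ-λ) = 8.0/7.50 = 1.0667
Step 3: Lq = λ²/(μ(μ-λ)) = 64.00/(15.5×7.50) = 0.5505
Step 4: W = 1/(μ-λ) = 1/7.50 = 0.133333
Step 5: Wq = λ/(μ(μ-λ)) = 8.0/(15.5×7.50) = 0.06882
Step 6: P(0) = 1-ρ = 0.4839
Verify: L = λW = 8.0×0.133333 = 1.0667 ✔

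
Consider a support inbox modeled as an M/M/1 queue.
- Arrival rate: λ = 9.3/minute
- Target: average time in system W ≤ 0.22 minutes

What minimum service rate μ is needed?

For M/M/1: W = 1/(μ-λ)
Need W ≤ 0.22, so 1/(μ-λ) ≤ 0.22
μ - λ ≥ 1/0.22 = 4.5455
μ ≥ 9.3 + 4.5455 = 13.8455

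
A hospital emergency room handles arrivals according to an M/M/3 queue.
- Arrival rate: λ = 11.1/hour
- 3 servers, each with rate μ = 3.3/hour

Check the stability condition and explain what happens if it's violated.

Stability requires ρ = λ/(cμ) < 1
ρ = 11.1/(3 × 3.3) = 11.1/9.90 = 1.1212
Since 1.1212 ≥ 1, the system is UNSTABLE.
Need c > λ/μ = 11.1/3.3 = 3.36.
Minimum servers needed: c = 4.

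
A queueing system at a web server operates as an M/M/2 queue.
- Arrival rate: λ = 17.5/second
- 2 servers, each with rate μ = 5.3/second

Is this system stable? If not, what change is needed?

Stability requires ρ = λ/(cμ) < 1
ρ = 17.5/(2 × 5.3) = 17.5/10.60 = 1.6509
Since 1.6509 ≥ 1, the system is UNSTABLE.
Need c > λ/μ = 17.5/5.3 = 3.30.
Minimum servers needed: c = 4.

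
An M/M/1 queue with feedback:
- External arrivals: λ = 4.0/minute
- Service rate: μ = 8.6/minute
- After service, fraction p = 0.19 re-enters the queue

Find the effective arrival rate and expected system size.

Effective arrival rate: λ_eff = λ/(1-p) = 4.0/(1-0.19) = 4.0/0.81 = 4.9383
ρ = λ_eff/μ = 4.9383/8.6 = 0.57422
L = ρ/(1-ρ) = 0.57422/(1-0.57422) = 1.3486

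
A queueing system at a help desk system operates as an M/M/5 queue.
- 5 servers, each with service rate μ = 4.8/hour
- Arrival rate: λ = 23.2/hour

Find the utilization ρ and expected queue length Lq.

Traffic intensity: ρ = λ/(cμ) = 23.2/(5×4.8) = 0.9667
Since ρ = 0.9667 < 1, system is stable.
Offered load a = λ/μ = cρ = 23.2/4.8 = 4.8333
P₀ = [ Σₙ₌₀^4 aⁿ/n! + a^5/(5!(1-ρ)) ]⁻¹
Σ = a^0/0! + a^1/1! + a^2/2! + a^3/3! + a^4/4! = 1.0000 + 4.8333 + 11.6806 + 18.8187 + 22.7392 = 59.0718
a^5/(5!(1-ρ)) = 2637.7506/(120 × 0.03333333) = 659.4377
P₀ = 1/(59.0718 + 659.4377) = 0.001392
Lq = P₀·a^5·ρ / (5!(1-ρ)²) = 0.00139177 × 2637.7506 × 0.966667 / (120 × 0.00111111) = 26.6158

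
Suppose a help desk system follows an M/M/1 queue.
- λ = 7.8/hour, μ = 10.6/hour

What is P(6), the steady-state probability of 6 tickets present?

ρ = λ/μ = 7.8/10.6 = 0.73585
P(n) = (1-ρ)ρⁿ
P(6) = (1-0.73585) × 0.73585^6
P(6) = 0.2641 × 0.1588
P(6) = 0.04194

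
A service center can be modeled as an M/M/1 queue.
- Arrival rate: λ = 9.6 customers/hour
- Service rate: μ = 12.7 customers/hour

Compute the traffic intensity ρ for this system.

Server utilization: ρ = λ/μ
ρ = 9.6/12.7 = 0.7559
The server is busy 75.59% of the time.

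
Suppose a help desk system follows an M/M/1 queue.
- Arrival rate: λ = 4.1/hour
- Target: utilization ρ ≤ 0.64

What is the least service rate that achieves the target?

ρ = λ/μ, so μ = λ/ρ
μ ≥ 4.1/0.64 = 6.4062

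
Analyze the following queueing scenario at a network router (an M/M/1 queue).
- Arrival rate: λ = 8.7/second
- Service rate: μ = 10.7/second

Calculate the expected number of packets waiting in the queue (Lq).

ρ = λ/μ = 8.7/10.7 = 0.8131
For M/M/1: Lq = λ²/(μ(μ-λ))
Lq = 75.69/(10.7 × 2.00)
Lq = 3.5369 packets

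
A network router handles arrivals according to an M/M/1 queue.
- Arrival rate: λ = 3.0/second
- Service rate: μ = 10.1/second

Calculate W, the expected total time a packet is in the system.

First, compute utilization: ρ = λ/μ = 3.0/10.1 = 0.2970
For M/M/1: W = 1/(μ-λ)
W = 1/(10.1-3.0) = 1/7.10
W = 0.1408 seconds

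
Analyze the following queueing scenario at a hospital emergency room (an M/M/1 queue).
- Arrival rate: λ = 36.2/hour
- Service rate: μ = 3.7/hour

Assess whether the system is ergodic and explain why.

Stability requires ρ = λ/(cμ) < 1
ρ = 36.2/(1 × 3.7) = 36.2/3.70 = 9.7838
Since 9.7838 ≥ 1, the system is UNSTABLE.
Queue grows without bound. Need μ > λ = 36.2.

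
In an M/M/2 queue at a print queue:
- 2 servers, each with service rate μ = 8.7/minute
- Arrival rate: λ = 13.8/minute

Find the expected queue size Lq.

Traffic intensity: ρ = λ/(cμ) = 13.8/(2×8.7) = 0.7931
Since ρ = 0.7931 < 1, system is stable.
Offered load a = λ/μ = cρ = 13.8/8.7 = 1.5862
P₀ = [ Σₙ₌₀^1 aⁿ/n! + a^2/(2!(1-ρ)) ]⁻¹
Σ = a^0/0! + a^1/1! = 1.0000 + 1.5862 = 2.5862
a^2/(2!(1-ρ)) = 2.5161/(2 × 0.2069) = 6.0805
P₀ = 1/(2.5862 + 6.0805) = 0.1154
Lq = P₀·a^2·ρ / (2!(1-ρ)²) = 0.11538 × 2.5161 × 0.79310 / (2 × 0.042806) = 2.6894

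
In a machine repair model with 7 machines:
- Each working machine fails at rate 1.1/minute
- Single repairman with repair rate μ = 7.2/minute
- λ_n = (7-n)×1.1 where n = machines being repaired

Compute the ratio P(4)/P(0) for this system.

P(4)/P(0) = ∏_{i=0}^{4-1} λ_i/μ_{i+1}
= (7-0)×1.1/7.2 × (7-1)×1.1/7.2 × (7-2)×1.1/7.2 × (7-3)×1.1/7.2
= 0.4576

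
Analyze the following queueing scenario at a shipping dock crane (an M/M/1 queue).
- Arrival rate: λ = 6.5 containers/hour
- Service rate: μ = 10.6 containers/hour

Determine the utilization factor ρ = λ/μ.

Server utilization: ρ = λ/μ
ρ = 6.5/10.6 = 0.6132
The server is busy 61.32% of the time.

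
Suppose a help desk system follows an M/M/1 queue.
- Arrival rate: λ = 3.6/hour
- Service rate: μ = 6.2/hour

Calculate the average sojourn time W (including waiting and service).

First, compute utilization: ρ = λ/μ = 3.6/6.2 = 0.5806
For M/M/1: W = 1/(μ-λ)
W = 1/(6.2-3.6) = 1/2.60
W = 0.3846 hours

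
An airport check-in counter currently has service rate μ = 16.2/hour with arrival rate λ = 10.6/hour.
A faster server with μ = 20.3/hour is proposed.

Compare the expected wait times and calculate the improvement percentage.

System 1: ρ₁ = 10.6/16.2 = 0.6543, W₁ = 1/(16.2-10.6) = 0.1786
System 2: ρ₂ = 10.6/20.3 = 0.5222, W₂ = 1/(20.3-10.6) = 0.1031
Improvement: (W₁-W₂)/W₁ = (0.1786-0.1031)/0.1786 = 42.27%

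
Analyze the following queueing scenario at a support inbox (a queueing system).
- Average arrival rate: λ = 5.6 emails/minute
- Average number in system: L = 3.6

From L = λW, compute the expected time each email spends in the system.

Little's Law: L = λW, so W = L/λ
W = 3.6/5.6 = 0.6429 minutes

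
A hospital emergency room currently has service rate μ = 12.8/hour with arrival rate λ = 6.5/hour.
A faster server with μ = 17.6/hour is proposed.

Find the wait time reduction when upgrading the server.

System 1: ρ₁ = 6.5/12.8 = 0.5078, W₁ = 1/(12.8-6.5) = 0.15873
System 2: ρ₂ = 6.5/17.6 = 0.3693, W₂ = 1/(17.6-6.5) = 0.090090
Improvement: (W₁-W₂)/W₁ = (0.15873-0.090090)/0.15873 = 43.24%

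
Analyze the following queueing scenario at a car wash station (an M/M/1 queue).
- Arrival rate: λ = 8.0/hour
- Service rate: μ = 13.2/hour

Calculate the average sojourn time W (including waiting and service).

First, compute utilization: ρ = λ/μ = 8.0/13.2 = 0.6061
For M/M/1: W = 1/(μ-λ)
W = 1/(13.2-8.0) = 1/5.20
W = 0.1923 hours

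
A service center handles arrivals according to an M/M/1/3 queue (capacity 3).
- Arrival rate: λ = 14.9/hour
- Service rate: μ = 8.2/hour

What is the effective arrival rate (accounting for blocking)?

ρ = λ/μ = 14.9/8.2 = 1.8171
P₀ = (1-ρ)/(1-ρ^(K+1)) = (1-1.8171)/(1-1.8171^4) = -0.8171/-9.9022 = 0.08252
P_K = P₀×ρ^K = 0.08252 × 1.8171^3 = 0.08252 × 5.9998 = 0.4951
λ_eff = λ(1-P_K) = 14.9 × (1 - 0.49508) = 14.9 × 0.50492 = 7.5233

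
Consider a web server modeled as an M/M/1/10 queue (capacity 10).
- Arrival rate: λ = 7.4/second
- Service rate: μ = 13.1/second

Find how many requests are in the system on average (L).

ρ = λ/μ = 7.4/13.1 = 0.56489
P₀ = (1-ρ)/(1-ρ^(K+1)) = (1-0.56489)/(1-0.56489^11) = 0.4351/0.9981 = 0.4359
P_K = P₀×ρ^K = 0.4359 × 0.56489^10 = 0.4359 × 0.003309 = 0.001442
L = ρ[1 - (K+1)ρ^K + Kρ^(K+1)] / [(1-ρ)(1-ρ^(K+1))]
L = 0.56489 × (1 - 11×0.003309 + 10×0.001869) / ((1 - 0.56489) × (1 - 0.001869)) = 1.2777 requests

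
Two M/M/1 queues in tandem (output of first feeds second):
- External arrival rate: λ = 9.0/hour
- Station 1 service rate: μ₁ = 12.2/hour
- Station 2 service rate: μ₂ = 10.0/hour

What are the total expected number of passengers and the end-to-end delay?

By Jackson's theorem, each station behaves as independent M/M/1.
Station 1: ρ₁ = 9.0/12.2 = 0.7377, L₁ = ρ₁/(1-ρ₁) = λ/(μ₁-λ) = 9.0/3.20 = 2.8125
Station 2: ρ₂ = 9.0/10.0 = 0.9000, L₂ = ρ₂/(1-ρ₂) = λ/(μ₂-λ) = 9.0/1.00 = 9.0000
Total: L = L₁ + L₂ = 2.8125 + 9.0000 = 11.8125
W = L/λ = 11.8125/9.0 = 1.3125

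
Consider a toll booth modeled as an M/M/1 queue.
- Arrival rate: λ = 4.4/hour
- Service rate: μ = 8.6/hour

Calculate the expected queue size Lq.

ρ = λ/μ = 4.4/8.6 = 0.5116
For M/M/1: Lq = λ²/(μ(μ-λ))
Lq = 19.36/(8.6 × 4.20)
Lq = 0.5360 vehicles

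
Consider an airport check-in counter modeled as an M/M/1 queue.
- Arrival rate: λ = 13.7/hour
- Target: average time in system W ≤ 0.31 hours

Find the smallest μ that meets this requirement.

For M/M/1: W = 1/(μ-λ)
Need W ≤ 0.31, so 1/(μ-λ) ≤ 0.31
μ - λ ≥ 1/0.31 = 3.2258
μ ≥ 13.7 + 3.2258 = 16.9258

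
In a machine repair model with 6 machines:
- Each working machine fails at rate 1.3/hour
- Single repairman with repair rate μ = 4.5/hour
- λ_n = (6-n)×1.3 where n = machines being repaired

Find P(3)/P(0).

P(3)/P(0) = ∏_{i=0}^{3-1} λ_i/μ_{i+1}
= (6-0)×1.3/4.5 × (6-1)×1.3/4.5 × (6-2)×1.3/4.5
= 2.8932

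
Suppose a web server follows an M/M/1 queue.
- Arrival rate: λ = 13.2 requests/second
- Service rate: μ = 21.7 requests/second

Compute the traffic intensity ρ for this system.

Server utilization: ρ = λ/μ
ρ = 13.2/21.7 = 0.6083
The server is busy 60.83% of the time.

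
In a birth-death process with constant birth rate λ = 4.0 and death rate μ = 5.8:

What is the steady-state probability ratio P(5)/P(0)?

For constant rates: P(n)/P(0) = (λ/μ)^n
P(5)/P(0) = (4.0/5.8)^5 = 0.68966^5 = 0.1560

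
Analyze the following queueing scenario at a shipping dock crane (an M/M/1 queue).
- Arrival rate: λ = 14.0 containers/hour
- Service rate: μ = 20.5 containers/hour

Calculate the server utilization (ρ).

Server utilization: ρ = λ/μ
ρ = 14.0/20.5 = 0.6829
The server is busy 68.29% of the time.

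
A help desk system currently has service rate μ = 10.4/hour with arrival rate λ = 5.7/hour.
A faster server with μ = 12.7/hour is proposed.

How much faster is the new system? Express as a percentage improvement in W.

System 1: ρ₁ = 5.7/10.4 = 0.5481, W₁ = 1/(10.4-5.7) = 0.21277
System 2: ρ₂ = 5.7/12.7 = 0.4488, W₂ = 1/(12.7-5.7) = 0.14286
Improvement: (W₁-W₂)/W₁ = (0.21277-0.14286)/0.21277 = 32.86%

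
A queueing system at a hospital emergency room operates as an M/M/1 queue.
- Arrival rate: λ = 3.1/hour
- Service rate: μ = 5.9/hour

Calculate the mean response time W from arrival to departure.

First, compute utilization: ρ = λ/μ = 3.1/5.9 = 0.5254
For M/M/1: W = 1/(μ-λ)
W = 1/(5.9-3.1) = 1/2.80
W = 0.3571 hours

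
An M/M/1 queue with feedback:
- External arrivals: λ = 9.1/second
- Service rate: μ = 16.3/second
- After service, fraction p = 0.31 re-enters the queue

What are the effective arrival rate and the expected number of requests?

Effective arrival rate: λ_eff = λ/(1-p) = 9.1/(1-0.31) = 9.1/0.69 = 13.18841
ρ = λ_eff/μ = 13.18841/16.3 = 0.809105
L = ρ/(1-ρ) = 0.809105/(1-0.809105) = 4.2385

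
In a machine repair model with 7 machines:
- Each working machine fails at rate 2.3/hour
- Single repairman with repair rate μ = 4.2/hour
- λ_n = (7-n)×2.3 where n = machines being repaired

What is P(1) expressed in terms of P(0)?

P(1)/P(0) = ∏_{i=0}^{1-1} λ_i/μ_{i+1}
= (7-0)×2.3/4.2
= 3.8333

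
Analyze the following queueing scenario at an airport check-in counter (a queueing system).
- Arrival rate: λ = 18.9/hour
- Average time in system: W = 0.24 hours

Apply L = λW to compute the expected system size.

Little's Law: L = λW
L = 18.9 × 0.24 = 4.5360 passengers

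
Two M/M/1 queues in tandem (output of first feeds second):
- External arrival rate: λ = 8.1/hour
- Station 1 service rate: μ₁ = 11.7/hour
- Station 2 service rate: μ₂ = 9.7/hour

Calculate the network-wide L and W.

By Jackson's theorem, each station behaves as independent M/M/1.
Station 1: ρ₁ = 8.1/11.7 = 0.6923, L₁ = ρ₁/(1-ρ₁) = λ/(μ₁-λ) = 8.1/3.60 = 2.2500
Station 2: ρ₂ = 8.1/9.7 = 0.8351, L₂ = ρ₂/(1-ρ₂) = λ/(μ₂-λ) = 8.1/1.60 = 5.0625
Total: L = L₁ + L₂ = 2.2500 + 5.0625 = 7.3125
W = L/λ = 7.3125/8.1 = 0.9028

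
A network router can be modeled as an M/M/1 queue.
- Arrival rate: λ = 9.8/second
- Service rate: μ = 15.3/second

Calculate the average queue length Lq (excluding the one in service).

ρ = λ/μ = 9.8/15.3 = 0.6405
For M/M/1: Lq = λ²/(μ(μ-λ))
Lq = 96.04/(15.3 × 5.50)
Lq = 1.1413 packets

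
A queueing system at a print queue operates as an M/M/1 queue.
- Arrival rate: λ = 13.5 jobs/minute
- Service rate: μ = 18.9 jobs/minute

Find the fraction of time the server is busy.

Server utilization: ρ = λ/μ
ρ = 13.5/18.9 = 0.7143
The server is busy 71.43% of the time.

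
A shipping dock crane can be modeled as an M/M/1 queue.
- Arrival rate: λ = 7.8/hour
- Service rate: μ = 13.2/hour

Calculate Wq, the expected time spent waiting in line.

First, compute utilization: ρ = λ/μ = 7.8/13.2 = 0.5909
For M/M/1: Wq = λ/(μ(μ-λ))
Wq = 7.8/(13.2 × (13.2-7.8))
Wq = 7.8/(13.2 × 5.40)
Wq = 0.1094 hours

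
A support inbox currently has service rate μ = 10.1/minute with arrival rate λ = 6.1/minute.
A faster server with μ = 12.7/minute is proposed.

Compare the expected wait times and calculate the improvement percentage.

System 1: ρ₁ = 6.1/10.1 = 0.6040, W₁ = 1/(10.1-6.1) = 0.25000
System 2: ρ₂ = 6.1/12.7 = 0.4803, W₂ = 1/(12.7-6.1) = 0.15152
Improvement: (W₁-W₂)/W₁ = (0.25000-0.15152)/0.25000 = 39.39%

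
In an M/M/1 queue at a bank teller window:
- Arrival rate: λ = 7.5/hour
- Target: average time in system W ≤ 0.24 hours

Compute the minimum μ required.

For M/M/1: W = 1/(μ-λ)
Need W ≤ 0.24, so 1/(μ-λ) ≤ 0.24
μ - λ ≥ 1/0.24 = 4.1667
μ ≥ 7.5 + 4.1667 = 11.6667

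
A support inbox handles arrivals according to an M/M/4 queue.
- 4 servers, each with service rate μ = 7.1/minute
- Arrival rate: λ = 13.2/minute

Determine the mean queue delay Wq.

Traffic intensity: ρ = λ/(cμ) = 13.2/(4×7.1) = 0.4648
Since ρ = 0.4648 < 1, system is stable.
Offered load a = λ/μ = cρ = 13.2/7.1 = 1.8592
P₀ = [ Σₙ₌₀^3 aⁿ/n! + a^4/(4!(1-ρ)) ]⁻¹
Σ = a^0/0! + a^1/1! + a^2/2! + a^3/3! = 1.0000 + 1.8592 + 1.7282 + 1.0710 = 5.6584
a^4/(4!(1-ρ)) = 11.9471/(24 × 0.5352) = 0.9301
P₀ = 1/(5.6584 + 0.9301) = 0.1518
Lq = P₀·a^4·ρ / (4!(1-ρ)²) = 0.1518 × 11.9471 × 0.4648 / (24 × 0.2865) = 0.1226
Wq = Lq/λ = 0.12259/13.2 = 0.009287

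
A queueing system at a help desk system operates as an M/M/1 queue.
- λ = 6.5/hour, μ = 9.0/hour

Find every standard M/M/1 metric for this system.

Step 1: ρ = λ/μ = 6.5/9.0 = 0.7222
Step 2: L = λ/(μ-λ) = 6.5/2.50 = 2.6000
Step 3: Lq = λ²/(μ(μ-λ)) = 42.25/(9.0×2.50) = 1.8778
Step 4: W = 1/(μ-λ) = 1/2.50 = 0.4000
Step 5: Wq = λ/(μ(μ-λ)) = 6.5/(9.0×2.50) = 0.2889
Step 6: P(0) = 1-ρ = 0.2778
Verify: L = λW = 6.5×0.4000 = 2.6000 ✔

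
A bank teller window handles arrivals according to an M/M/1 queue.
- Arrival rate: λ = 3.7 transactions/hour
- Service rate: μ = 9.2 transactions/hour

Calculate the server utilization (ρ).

Server utilization: ρ = λ/μ
ρ = 3.7/9.2 = 0.4022
The server is busy 40.22% of the time.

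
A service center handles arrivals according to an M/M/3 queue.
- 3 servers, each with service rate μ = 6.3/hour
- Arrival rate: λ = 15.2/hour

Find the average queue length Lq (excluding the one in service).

Traffic intensity: ρ = λ/(cμ) = 15.2/(3×6.3) = 0.8042
Since ρ = 0.8042 < 1, system is stable.
Offered load a = λ/μ = cρ = 15.2/6.3 = 2.4127
P₀ = [ Σₙ₌₀^2 aⁿ/n! + a^3/(3!(1-ρ)) ]⁻¹
Σ = a^0/0! + a^1/1! + a^2/2! = 1.0000 + 2.4127 + 2.9106 = 6.3233
a^3/(3!(1-ρ)) = 14.0446/(6 × 0.195767) = 11.9569
P₀ = 1/(6.3233 + 11.9569) = 0.05470
Lq = P₀·a^3·ρ / (3!(1-ρ)²) = 0.05470 × 14.0446 × 0.8042 / (6 × 0.03832) = 2.6871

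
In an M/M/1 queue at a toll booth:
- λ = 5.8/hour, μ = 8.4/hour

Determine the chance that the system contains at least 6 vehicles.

ρ = λ/μ = 5.8/8.4 = 0.6905
P(N ≥ n) = ρⁿ
P(N ≥ 6) = 0.6905^6
P(N ≥ 6) = 0.1084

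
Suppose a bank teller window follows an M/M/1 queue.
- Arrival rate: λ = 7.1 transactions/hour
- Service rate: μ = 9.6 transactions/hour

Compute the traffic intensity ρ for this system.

Server utilization: ρ = λ/μ
ρ = 7.1/9.6 = 0.7396
The server is busy 73.96% of the time.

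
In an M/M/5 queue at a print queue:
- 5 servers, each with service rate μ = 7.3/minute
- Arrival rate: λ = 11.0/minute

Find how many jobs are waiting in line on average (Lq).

Traffic intensity: ρ = λ/(cμ) = 11.0/(5×7.3) = 0.3014
Since ρ = 0.3014 < 1, system is stable.
Offered load a = λ/μ = cρ = 11.0/7.3 = 1.5068
P₀ = [ Σₙ₌₀^4 aⁿ/n! + a^5/(5!(1-ρ)) ]⁻¹
Σ = a^0/0! + a^1/1! + a^2/2! + a^3/3! + a^4/4! = 1.0000 + 1.5068 + 1.1353 + 0.57024 + 0.21482 = 4.4272
a^5/(5!(1-ρ)) = 7.7687/(120 × 0.6986) = 0.09267
P₀ = 1/(4.4272 + 0.09267) = 0.2212
Lq = P₀·a^5·ρ / (5!(1-ρ)²) = 0.22125 × 7.7687 × 0.30137 / (120 × 0.48808) = 0.008844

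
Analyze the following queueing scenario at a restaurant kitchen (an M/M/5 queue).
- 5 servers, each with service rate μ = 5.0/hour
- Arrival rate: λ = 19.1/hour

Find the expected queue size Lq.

Traffic intensity: ρ = λ/(cμ) = 19.1/(5×5.0) = 0.7640
Since ρ = 0.7640 < 1, system is stable.
Offered load a = λ/μ = cρ = 19.1/5.0 = 3.8200
P₀ = [ Σₙ₌₀^4 aⁿ/n! + a^5/(5!(1-ρ)) ]⁻¹
Σ = a^0/0! + a^1/1! + a^2/2! + a^3/3! + a^4/4! = 1.0000 + 3.8200 + 7.2962 + 9.2905 + 8.8724 = 30.2791
a^5/(5!(1-ρ)) = 813.4237/(120 × 0.2360) = 28.7226
P₀ = 1/(30.2791 + 28.7226) = 0.01695
Lq = P₀·a^5·ρ / (5!(1-ρ)²) = 0.0169487 × 813.4237 × 0.764000 / (120 × 0.0556960) = 1.5759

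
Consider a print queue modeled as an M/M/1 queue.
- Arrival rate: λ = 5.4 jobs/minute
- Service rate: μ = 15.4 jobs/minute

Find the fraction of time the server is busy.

Server utilization: ρ = λ/μ
ρ = 5.4/15.4 = 0.3506
The server is busy 35.06% of the time.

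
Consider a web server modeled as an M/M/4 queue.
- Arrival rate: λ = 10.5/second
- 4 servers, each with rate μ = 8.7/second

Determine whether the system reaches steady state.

Stability requires ρ = λ/(cμ) < 1
ρ = 10.5/(4 × 8.7) = 10.5/34.80 = 0.3017
Since 0.3017 < 1, the system is STABLE.
The servers are busy 30.17% of the time.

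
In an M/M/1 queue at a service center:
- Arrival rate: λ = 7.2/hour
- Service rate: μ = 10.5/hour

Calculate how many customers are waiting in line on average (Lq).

ρ = λ/μ = 7.2/10.5 = 0.6857
For M/M/1: Lq = λ²/(μ(μ-λ))
Lq = 51.84/(10.5 × 3.30)
Lq = 1.4961 customers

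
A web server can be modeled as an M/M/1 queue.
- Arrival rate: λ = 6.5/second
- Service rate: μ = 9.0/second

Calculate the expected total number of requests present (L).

ρ = λ/μ = 6.5/9.0 = 0.7222
For M/M/1: L = λ/(μ-λ)
L = 6.5/(9.0-6.5) = 6.5/2.50
L = 2.6000 requests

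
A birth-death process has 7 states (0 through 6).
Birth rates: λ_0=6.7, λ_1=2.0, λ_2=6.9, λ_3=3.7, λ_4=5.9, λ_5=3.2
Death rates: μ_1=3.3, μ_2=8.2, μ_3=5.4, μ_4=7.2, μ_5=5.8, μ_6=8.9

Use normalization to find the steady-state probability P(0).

Ratios P(n)/P(0) = (λ₀···λₙ₋₁)/(μ₁···μₙ):
P(1)/P(0) = (6.7)/(3.3) = 2.0303
P(2)/P(0) = (6.7×2.0)/(3.3×8.2) = 0.49520
P(3)/P(0) = (6.7×2.0×6.9)/(3.3×8.2×5.4) = 0.63275
P(4)/P(0) = (6.7×2.0×6.9×3.7)/(3.3×8.2×5.4×7.2) = 0.32516
P(5)/P(0) = (6.7×2.0×6.9×3.7×5.9)/(3.3×8.2×5.4×7.2×5.8) = 0.33077
P(6)/P(0) = (6.7×2.0×6.9×3.7×5.9×3.2)/(3.3×8.2×5.4×7.2×5.8×8.9) = 0.11893

Normalization: ∑ P(n) = 1
P(0) × (1.0000 + 2.0303 + 0.49520 + 0.63275 + 0.32516 + 0.33077 + 0.11893) = 1
P(0) × 4.9331 = 1
P(0) = 1/4.9331 = 0.2027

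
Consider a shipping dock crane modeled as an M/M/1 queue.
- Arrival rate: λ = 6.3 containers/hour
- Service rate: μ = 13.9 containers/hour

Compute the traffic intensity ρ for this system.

Server utilization: ρ = λ/μ
ρ = 6.3/13.9 = 0.4532
The server is busy 45.32% of the time.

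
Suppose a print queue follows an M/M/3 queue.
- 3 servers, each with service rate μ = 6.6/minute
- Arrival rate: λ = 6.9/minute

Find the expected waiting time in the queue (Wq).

Traffic intensity: ρ = λ/(cμ) = 6.9/(3×6.6) = 0.3485
Since ρ = 0.3485 < 1, system is stable.
Offered load a = λ/μ = cρ = 6.9/6.6 = 1.0455
P₀ = [ Σₙ₌₀^2 aⁿ/n! + a^3/(3!(1-ρ)) ]⁻¹
Σ = a^0/0! + a^1/1! + a^2/2! = 1.00000 + 1.04545 + 0.546488 = 2.5919
a^3/(3!(1-ρ)) = 1.1427/(6 × 0.6515) = 0.2923
P₀ = 1/(2.5919 + 0.2923) = 0.3467
Lq = P₀·a^3·ρ / (3!(1-ρ)²) = 0.3467 × 1.1427 × 0.3485 / (6 × 0.4245) = 0.05421
Wq = Lq/λ = 0.054208/6.9 = 0.007856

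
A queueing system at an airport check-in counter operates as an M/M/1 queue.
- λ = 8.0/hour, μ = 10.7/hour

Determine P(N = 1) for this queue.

ρ = λ/μ = 8.0/10.7 = 0.74766
P(n) = (1-ρ)ρⁿ
P(1) = (1-0.74766) × 0.74766^1
P(1) = 0.25234 × 0.74766
P(1) = 0.1887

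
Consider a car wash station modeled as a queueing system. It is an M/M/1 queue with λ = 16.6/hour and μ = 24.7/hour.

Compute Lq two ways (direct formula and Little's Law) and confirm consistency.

Method 1 (direct): Lq = λ²/(μ(μ-λ)) = 275.56/(24.7 × 8.10) = 1.3773

Method 2 (Little's Law):
W = 1/(μ-λ) = 1/8.10 = 0.12346
Wq = W - 1/μ = 0.12346 - 0.040486 = 0.08297
Lq = λWq = 16.6 × 0.08297 = 1.3773 ✔ (matches Method 1)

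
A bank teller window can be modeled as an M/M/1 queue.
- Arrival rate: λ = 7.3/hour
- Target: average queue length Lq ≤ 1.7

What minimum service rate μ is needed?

For M/M/1: Lq = λ²/(μ(μ-λ))
Need Lq ≤ 1.7, i.e. μ(μ-λ) ≥ λ²/1.7
μ² - 7.3μ - 53.29/1.7 ≥ 0  →  μ² - 7.3μ - 31.34706 ≥ 0
Quadratic formula (positive root): μ = [λ + √(λ² + 4×31.34706)]/2
Discriminant: 53.29 + 4×31.34706 = 178.6782, √178.6782 = 13.36706
μ ≥ (7.3 + 13.36706)/2 = 10.3335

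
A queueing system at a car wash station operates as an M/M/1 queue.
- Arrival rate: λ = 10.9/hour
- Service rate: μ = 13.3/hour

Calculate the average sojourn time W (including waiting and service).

First, compute utilization: ρ = λ/μ = 10.9/13.3 = 0.8195
For M/M/1: W = 1/(μ-λ)
W = 1/(13.3-10.9) = 1/2.40
W = 0.4167 hours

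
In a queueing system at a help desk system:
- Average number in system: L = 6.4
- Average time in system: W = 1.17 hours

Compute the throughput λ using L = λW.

Little's Law: L = λW, so λ = L/W
λ = 6.4/1.17 = 5.4701 tickets/hour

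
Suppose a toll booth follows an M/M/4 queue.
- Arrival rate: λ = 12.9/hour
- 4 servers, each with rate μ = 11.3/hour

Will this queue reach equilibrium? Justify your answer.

Stability requires ρ = λ/(cμ) < 1
ρ = 12.9/(4 × 11.3) = 12.9/45.20 = 0.2854
Since 0.2854 < 1, the system is STABLE.
The servers are busy 28.54% of the time.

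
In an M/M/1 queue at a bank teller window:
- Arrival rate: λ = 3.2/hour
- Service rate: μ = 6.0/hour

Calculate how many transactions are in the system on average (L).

ρ = λ/μ = 3.2/6.0 = 0.5333
For M/M/1: L = λ/(μ-λ)
L = 3.2/(6.0-3.2) = 3.2/2.80
L = 1.1429 transactions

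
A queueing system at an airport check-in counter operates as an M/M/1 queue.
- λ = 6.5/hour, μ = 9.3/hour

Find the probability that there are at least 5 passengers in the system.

ρ = λ/μ = 6.5/9.3 = 0.6989
P(N ≥ n) = ρⁿ
P(N ≥ 5) = 0.6989^5
P(N ≥ 5) = 0.1668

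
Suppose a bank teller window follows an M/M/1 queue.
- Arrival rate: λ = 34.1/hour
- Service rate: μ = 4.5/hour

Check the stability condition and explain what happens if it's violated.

Stability requires ρ = λ/(cμ) < 1
ρ = 34.1/(1 × 4.5) = 34.1/4.50 = 7.5778
Since 7.5778 ≥ 1, the system is UNSTABLE.
Queue grows without bound. Need μ > λ = 34.1.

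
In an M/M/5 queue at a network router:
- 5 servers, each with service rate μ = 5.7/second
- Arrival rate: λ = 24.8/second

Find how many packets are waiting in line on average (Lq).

Traffic intensity: ρ = λ/(cμ) = 24.8/(5×5.7) = 0.8702
Since ρ = 0.8702 < 1, system is stable.
Offered load a = λ/μ = cρ = 24.8/5.7 = 4.3509
P₀ = [ Σₙ₌₀^4 aⁿ/n! + a^5/(5!(1-ρ)) ]⁻¹
Σ = a^0/0! + a^1/1! + a^2/2! + a^3/3! + a^4/4! = 1.0000 + 4.3509 + 9.4651 + 13.7271 + 14.9312 = 43.4743
a^5/(5!(1-ρ)) = 1559.1365/(120 × 0.1298246) = 100.0797
P₀ = 1/(43.4743 + 100.0797) = 0.006966
Lq = P₀·a^5·ρ / (5!(1-ρ)²) = 0.00696602 × 1559.1365 × 0.870175 / (120 × 0.0168544) = 4.6728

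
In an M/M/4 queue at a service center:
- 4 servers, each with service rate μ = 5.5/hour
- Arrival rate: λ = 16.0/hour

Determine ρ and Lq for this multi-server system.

Traffic intensity: ρ = λ/(cμ) = 16.0/(4×5.5) = 0.7273
Since ρ = 0.7273 < 1, system is stable.
Offered load a = λ/μ = cρ = 16.0/5.5 = 2.9091
P₀ = [ Σₙ₌₀^3 aⁿ/n! + a^4/(4!(1-ρ)) ]⁻¹
Σ = a^0/0! + a^1/1! + a^2/2! + a^3/3! = 1.0000 + 2.9091 + 4.2314 + 4.1032 = 12.2437
a^4/(4!(1-ρ)) = 71.6192/(24 × 0.272727) = 10.9418
P₀ = 1/(12.2437 + 10.9418) = 0.04313
Lq = P₀·a^4·ρ / (4!(1-ρ)²) = 0.04313 × 71.6192 × 0.7273 / (24 × 0.07438) = 1.2585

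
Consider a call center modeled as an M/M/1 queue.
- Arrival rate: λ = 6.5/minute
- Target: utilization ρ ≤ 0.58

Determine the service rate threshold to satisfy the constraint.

ρ = λ/μ, so μ = λ/ρ
μ ≥ 6.5/0.58 = 11.2069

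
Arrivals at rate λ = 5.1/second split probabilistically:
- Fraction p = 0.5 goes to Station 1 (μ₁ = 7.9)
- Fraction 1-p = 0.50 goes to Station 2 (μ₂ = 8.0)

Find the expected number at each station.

Effective rates: λ₁ = 5.1×0.5 = 2.55, λ₂ = 5.1×0.50 = 2.55
Station 1: ρ₁ = 2.55/7.9 = 0.32278, L₁ = ρ₁/(1-ρ₁) = 0.32278/(1-0.32278) = 0.4766
Station 2: ρ₂ = 2.55/8.0 = 0.31875, L₂ = ρ₂/(1-ρ₂) = 0.31875/(1-0.31875) = 0.4679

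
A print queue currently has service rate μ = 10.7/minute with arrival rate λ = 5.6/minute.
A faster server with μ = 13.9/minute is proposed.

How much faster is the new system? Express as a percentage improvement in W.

System 1: ρ₁ = 5.6/10.7 = 0.5234, W₁ = 1/(10.7-5.6) = 0.1961
System 2: ρ₂ = 5.6/13.9 = 0.4029, W₂ = 1/(13.9-5.6) = 0.1205
Improvement: (W₁-W₂)/W₁ = (0.1961-0.1205)/0.1961 = 38.55%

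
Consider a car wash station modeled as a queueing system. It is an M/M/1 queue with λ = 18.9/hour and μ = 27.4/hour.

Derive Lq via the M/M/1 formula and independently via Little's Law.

Method 1 (direct): Lq = λ²/(μ(μ-λ)) = 357.21/(27.4 × 8.50) = 1.5337

Method 2 (Little's Law):
W = 1/(μ-λ) = 1/8.50 = 0.11765
Wq = W - 1/μ = 0.11765 - 0.036496 = 0.08115
Lq = λWq = 18.9 × 0.08115 = 1.5337 ✔ (matches Method 1)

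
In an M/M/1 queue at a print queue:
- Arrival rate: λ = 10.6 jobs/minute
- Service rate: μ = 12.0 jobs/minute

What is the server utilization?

Server utilization: ρ = λ/μ
ρ = 10.6/12.0 = 0.8833
The server is busy 88.33% of the time.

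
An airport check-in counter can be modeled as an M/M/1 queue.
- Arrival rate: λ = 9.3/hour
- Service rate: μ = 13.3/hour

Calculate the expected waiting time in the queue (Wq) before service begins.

First, compute utilization: ρ = λ/μ = 9.3/13.3 = 0.6992
For M/M/1: Wq = λ/(μ(μ-λ))
Wq = 9.3/(13.3 × (13.3-9.3))
Wq = 9.3/(13.3 × 4.00)
Wq = 0.1748 hours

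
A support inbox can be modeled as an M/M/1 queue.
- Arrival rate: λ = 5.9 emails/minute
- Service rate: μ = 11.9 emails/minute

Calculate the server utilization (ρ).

Server utilization: ρ = λ/μ
ρ = 5.9/11.9 = 0.4958
The server is busy 49.58% of the time.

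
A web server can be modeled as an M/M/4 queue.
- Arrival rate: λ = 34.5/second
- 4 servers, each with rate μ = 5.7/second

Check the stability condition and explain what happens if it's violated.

Stability requires ρ = λ/(cμ) < 1
ρ = 34.5/(4 × 5.7) = 34.5/22.80 = 1.5132
Since 1.5132 ≥ 1, the system is UNSTABLE.
Need c > λ/μ = 34.5/5.7 = 6.05.
Minimum servers needed: c = 7.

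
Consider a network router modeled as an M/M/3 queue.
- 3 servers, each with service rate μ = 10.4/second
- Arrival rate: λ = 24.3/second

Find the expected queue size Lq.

Traffic intensity: ρ = λ/(cμ) = 24.3/(3×10.4) = 0.7788
Since ρ = 0.7788 < 1, system is stable.
Offered load a = λ/μ = cρ = 24.3/10.4 = 2.3365
P₀ = [ Σₙ₌₀^2 aⁿ/n! + a^3/(3!(1-ρ)) ]⁻¹
Σ = a^0/0! + a^1/1! + a^2/2! = 1.0000 + 2.3365 + 2.7297 = 6.0662
a^3/(3!(1-ρ)) = 12.7561/(6 × 0.221154) = 9.6133
P₀ = 1/(6.0662 + 9.6133) = 0.06378
Lq = P₀·a^3·ρ / (3!(1-ρ)²) = 0.063777 × 12.7561 × 0.77885 / (6 × 0.048909) = 2.1592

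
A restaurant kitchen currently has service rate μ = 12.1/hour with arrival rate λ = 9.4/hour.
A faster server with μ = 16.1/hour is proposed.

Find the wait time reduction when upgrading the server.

System 1: ρ₁ = 9.4/12.1 = 0.7769, W₁ = 1/(12.1-9.4) = 0.37037
System 2: ρ₂ = 9.4/16.1 = 0.5839, W₂ = 1/(16.1-9.4) = 0.14925
Improvement: (W₁-W₂)/W₁ = (0.37037-0.14925)/0.37037 = 59.70%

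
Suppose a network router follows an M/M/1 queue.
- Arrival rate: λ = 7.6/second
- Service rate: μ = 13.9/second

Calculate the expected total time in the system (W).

First, compute utilization: ρ = λ/μ = 7.6/13.9 = 0.5468
For M/M/1: W = 1/(μ-λ)
W = 1/(13.9-7.6) = 1/6.30
W = 0.1587 seconds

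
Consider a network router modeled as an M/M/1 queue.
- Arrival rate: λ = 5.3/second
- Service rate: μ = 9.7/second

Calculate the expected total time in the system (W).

First, compute utilization: ρ = λ/μ = 5.3/9.7 = 0.5464
For M/M/1: W = 1/(μ-λ)
W = 1/(9.7-5.3) = 1/4.40
W = 0.2273 seconds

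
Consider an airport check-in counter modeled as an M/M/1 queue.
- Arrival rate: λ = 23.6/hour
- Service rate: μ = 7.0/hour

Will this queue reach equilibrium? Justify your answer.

Stability requires ρ = λ/(cμ) < 1
ρ = 23.6/(1 × 7.0) = 23.6/7.00 = 3.3714
Since 3.3714 ≥ 1, the system is UNSTABLE.
Queue grows without bound. Need μ > λ = 23.6.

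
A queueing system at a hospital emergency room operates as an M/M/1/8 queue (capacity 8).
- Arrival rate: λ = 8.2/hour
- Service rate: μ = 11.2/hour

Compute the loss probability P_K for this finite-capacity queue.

ρ = λ/μ = 8.2/11.2 = 0.73214
P₀ = (1-ρ)/(1-ρ^(K+1)) = (1-0.73214)/(1-0.73214^9) = 0.2679/0.9396 = 0.2851
P_K = P₀×ρ^K = 0.2851 × 0.73214^8 = 0.2851 × 0.08256 = 0.02354
Blocking probability = 2.35%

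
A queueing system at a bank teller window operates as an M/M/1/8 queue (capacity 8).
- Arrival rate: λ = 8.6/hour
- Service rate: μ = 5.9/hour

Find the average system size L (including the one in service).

ρ = λ/μ = 8.6/5.9 = 1.45763
P₀ = (1-ρ)/(1-ρ^(K+1)) = (1-1.45763)/(1-1.45763^9) = -0.4576/-28.7047 = 0.01594
P_K = P₀×ρ^K = 0.015943 × 1.45763^8 = 0.015943 × 20.3788 = 0.3249
L = ρ[1 - (K+1)ρ^K + Kρ^(K+1)] / [(1-ρ)(1-ρ^(K+1))]
L = 1.45763 × (1 - 9×20.37879 + 8×29.70474) / ((1 - 1.45763) × (1 - 29.70474)) = 6.1284 transactions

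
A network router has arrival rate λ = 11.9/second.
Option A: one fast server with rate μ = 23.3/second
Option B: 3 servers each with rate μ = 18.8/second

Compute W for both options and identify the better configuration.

Option A: single server μ = 23.3 (M/M/1)
  ρ_A = 11.9/23.3 = 0.5107
  W_A = 1/(μ-λ) = 1/(23.3-11.9) = 1/11.40 = 0.08772

Option B: 3 servers μ = 18.8 (M/M/3)
  ρ_B = λ/(cμ) = 11.9/(3×18.8) = 0.2110
  Offered load a = λ/μ = cρ = 11.9/18.8 = 0.6330
  P₀ = [ Σₙ₌₀^2 aⁿ/n! + a^3/(3!(1-ρ)) ]⁻¹
  Σ = a^0/0! + a^1/1! + a^2/2! = 1.0000 + 0.6330 + 0.2003 = 1.8333
  a^3/(3!(1-ρ)) = 0.2536/(6 × 0.7890) = 0.05357
  P₀ = 1/(1.8333 + 0.05357) = 0.5300
  Lq = P₀·a^3·ρ / (3!(1-ρ)²) = 0.52998 × 0.25361 × 0.21099 / (6 × 0.62253) = 0.007592
  Wq_B = Lq/λ = 0.007592/11.9 = 0.0006380
  W_B = Wq_B + 1/μ = 0.0006380 + 0.05319 = 0.05383

Since W_B = 0.05383 < W_A = 0.08772, Option B (multiple servers) has the shorter time in system.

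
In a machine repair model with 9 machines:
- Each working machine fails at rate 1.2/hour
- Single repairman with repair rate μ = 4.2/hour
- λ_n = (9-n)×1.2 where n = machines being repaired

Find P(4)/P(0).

P(4)/P(0) = ∏_{i=0}^{4-1} λ_i/μ_{i+1}
= (9-0)×1.2/4.2 × (9-1)×1.2/4.2 × (9-2)×1.2/4.2 × (9-3)×1.2/4.2
= 20.1516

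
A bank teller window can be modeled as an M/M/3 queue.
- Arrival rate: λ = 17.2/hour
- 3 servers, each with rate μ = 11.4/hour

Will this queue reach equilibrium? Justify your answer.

Stability requires ρ = λ/(cμ) < 1
ρ = 17.2/(3 × 11.4) = 17.2/34.20 = 0.5029
Since 0.5029 < 1, the system is STABLE.
The servers are busy 50.29% of the time.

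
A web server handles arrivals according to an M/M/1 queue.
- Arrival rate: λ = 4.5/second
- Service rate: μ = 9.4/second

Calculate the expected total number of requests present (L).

ρ = λ/μ = 4.5/9.4 = 0.4787
For M/M/1: L = λ/(μ-λ)
L = 4.5/(9.4-4.5) = 4.5/4.90
L = 0.9184 requests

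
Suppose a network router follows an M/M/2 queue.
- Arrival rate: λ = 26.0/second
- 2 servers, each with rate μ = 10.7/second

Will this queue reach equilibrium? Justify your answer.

Stability requires ρ = λ/(cμ) < 1
ρ = 26.0/(2 × 10.7) = 26.0/21.40 = 1.2150
Since 1.2150 ≥ 1, the system is UNSTABLE.
Need c > λ/μ = 26.0/10.7 = 2.43.
Minimum servers needed: c = 3.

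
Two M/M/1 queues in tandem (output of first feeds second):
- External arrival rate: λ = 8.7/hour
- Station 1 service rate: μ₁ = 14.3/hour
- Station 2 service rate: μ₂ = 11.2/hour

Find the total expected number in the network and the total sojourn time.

By Jackson's theorem, each station behaves as independent M/M/1.
Station 1: ρ₁ = 8.7/14.3 = 0.6084, L₁ = ρ₁/(1-ρ₁) = λ/(μ₁-λ) = 8.7/5.60 = 1.5536
Station 2: ρ₂ = 8.7/11.2 = 0.7768, L₂ = ρ₂/(1-ρ₂) = λ/(μ₂-λ) = 8.7/2.50 = 3.4800
Total: L = L₁ + L₂ = 1.5536 + 3.4800 = 5.0336
W = L/λ = 5.0336/8.7 = 0.5786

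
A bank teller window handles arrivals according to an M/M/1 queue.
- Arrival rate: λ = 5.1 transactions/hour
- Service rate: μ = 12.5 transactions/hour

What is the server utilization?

Server utilization: ρ = λ/μ
ρ = 5.1/12.5 = 0.4080
The server is busy 40.80% of the time.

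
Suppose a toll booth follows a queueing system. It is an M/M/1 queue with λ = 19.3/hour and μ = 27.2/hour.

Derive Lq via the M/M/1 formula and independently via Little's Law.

Method 1 (direct): Lq = λ²/(μ(μ-λ)) = 372.49/(27.2 × 7.90) = 1.7335

Method 2 (Little's Law):
W = 1/(μ-λ) = 1/7.90 = 0.12658
Wq = W - 1/μ = 0.12658 - 0.036765 = 0.08982
Lq = λWq = 19.3 × 0.08982 = 1.7335 ✔ (matches Method 1)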